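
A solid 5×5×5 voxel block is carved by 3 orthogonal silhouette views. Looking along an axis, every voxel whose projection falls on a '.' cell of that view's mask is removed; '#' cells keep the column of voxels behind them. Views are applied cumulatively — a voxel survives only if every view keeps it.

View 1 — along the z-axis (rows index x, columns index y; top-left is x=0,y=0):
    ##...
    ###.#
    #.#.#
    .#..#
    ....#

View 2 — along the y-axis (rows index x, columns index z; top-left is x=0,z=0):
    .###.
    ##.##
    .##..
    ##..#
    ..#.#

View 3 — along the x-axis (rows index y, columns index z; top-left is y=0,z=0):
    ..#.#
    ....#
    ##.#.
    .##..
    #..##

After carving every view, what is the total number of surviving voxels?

|visual hull| = 15

initial block: 5^3 = 125
step 1: project along z, AND mask (12/25) → |grid| = 60
step 2: project along y, AND mask (14/25) → |grid| = 36
step 3: project along x, AND mask (11/25) → |grid| = 15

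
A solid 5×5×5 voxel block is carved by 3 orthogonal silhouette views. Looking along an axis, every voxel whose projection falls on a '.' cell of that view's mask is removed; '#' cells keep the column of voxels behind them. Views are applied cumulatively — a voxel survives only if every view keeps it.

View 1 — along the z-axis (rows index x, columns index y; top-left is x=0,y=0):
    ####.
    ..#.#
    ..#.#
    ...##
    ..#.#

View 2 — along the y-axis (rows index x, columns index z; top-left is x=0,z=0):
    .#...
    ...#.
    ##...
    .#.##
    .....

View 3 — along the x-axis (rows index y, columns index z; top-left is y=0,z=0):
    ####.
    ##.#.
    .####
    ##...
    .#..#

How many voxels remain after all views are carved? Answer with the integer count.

|visual hull| = 10

before carving: 125 voxels (5×5×5)
[1] z-view keeps 12 columns → grid now 60
[2] y-view keeps 7 columns → grid now 16
[3] x-view keeps 15 columns → grid now 10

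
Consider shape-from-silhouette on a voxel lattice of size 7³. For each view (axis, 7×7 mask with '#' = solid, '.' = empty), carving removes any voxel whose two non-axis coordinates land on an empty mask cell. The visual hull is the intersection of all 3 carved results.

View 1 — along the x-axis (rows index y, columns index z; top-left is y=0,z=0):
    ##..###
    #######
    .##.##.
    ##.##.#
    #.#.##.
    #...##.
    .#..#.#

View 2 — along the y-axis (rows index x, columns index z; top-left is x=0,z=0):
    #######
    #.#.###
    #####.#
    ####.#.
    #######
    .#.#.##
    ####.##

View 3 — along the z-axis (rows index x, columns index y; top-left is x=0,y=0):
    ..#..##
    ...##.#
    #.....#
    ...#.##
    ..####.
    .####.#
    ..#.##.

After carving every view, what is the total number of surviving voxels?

full grid |V| = 343
carve view 1 (along x, YZ-mask fill 31/49): 217 voxels remain
carve view 2 (along y, XZ-mask fill 40/49): 172 voxels remain
carve view 3 (along z, XY-mask fill 23/49): 68 voxels remain

voxel count = 68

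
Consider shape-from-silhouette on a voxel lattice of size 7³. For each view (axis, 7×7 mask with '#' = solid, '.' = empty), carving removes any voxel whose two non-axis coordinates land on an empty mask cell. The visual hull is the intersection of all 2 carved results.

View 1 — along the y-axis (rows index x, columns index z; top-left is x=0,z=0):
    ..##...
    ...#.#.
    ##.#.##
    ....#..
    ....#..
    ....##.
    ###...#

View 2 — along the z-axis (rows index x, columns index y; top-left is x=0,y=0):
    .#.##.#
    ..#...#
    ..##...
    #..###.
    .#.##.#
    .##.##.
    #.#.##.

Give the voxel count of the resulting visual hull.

initial block: 7^3 = 343
V1 y: intersect with XZ mask (17 set) -- 119 left
V2 z: intersect with XY mask (24 set) -- 54 left

|visual hull| = 54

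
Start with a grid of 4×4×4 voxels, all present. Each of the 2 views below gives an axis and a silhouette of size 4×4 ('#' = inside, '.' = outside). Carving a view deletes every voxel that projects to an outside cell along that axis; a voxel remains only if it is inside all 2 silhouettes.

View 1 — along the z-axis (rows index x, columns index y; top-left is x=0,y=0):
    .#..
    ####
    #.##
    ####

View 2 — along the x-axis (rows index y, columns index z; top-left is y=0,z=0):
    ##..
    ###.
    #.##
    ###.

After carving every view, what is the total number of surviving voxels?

full grid |V| = 64
carve view 1 (along z, XY-mask fill 12/16): 48 voxels remain
carve view 2 (along x, YZ-mask fill 11/16): 33 voxels remain

33 voxels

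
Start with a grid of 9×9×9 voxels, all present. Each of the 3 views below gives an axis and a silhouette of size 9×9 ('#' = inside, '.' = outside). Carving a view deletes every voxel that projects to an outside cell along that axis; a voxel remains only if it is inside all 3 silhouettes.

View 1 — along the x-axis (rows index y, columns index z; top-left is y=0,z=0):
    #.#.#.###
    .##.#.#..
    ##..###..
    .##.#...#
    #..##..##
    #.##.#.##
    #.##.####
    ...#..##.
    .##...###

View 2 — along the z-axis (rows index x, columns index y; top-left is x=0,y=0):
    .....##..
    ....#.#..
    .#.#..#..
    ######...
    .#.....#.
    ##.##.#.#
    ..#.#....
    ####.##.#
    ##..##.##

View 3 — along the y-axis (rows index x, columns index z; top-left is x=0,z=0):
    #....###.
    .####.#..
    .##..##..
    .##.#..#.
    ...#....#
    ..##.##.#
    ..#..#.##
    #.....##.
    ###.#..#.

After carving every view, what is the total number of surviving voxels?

start: 9×9×9 = 729 voxels
after view 1 [x-axis, 45 of 81 cells solid] → remaining = 405
after view 2 [z-axis, 36 of 81 cells solid] → remaining = 184
after view 3 [y-axis, 36 of 81 cells solid] → remaining = 86

remaining voxels: 86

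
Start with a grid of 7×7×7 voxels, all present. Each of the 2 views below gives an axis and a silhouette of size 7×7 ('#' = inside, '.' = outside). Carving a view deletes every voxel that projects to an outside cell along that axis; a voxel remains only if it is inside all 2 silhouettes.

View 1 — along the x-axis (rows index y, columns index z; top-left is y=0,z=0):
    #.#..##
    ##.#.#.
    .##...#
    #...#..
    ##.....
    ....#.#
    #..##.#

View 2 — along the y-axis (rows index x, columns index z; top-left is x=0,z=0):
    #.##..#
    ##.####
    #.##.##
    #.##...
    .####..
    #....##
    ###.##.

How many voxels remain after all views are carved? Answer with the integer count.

before carving: 343 voxels (7×7×7)
carve view 1 (along x, YZ-mask fill 21/49): 147 voxels remain
carve view 2 (along y, XZ-mask fill 30/49): 92 voxels remain

92 voxels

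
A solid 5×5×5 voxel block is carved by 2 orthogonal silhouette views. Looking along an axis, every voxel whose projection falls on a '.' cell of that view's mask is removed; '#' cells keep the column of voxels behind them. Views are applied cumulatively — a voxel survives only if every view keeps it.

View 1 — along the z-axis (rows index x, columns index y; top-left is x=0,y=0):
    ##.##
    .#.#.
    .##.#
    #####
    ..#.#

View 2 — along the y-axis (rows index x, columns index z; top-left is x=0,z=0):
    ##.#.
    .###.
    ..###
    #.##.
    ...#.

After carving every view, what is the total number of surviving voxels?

before carving: 125 voxels (5×5×5)
V1 z: intersect with XY mask (16 set) -- 80 left
V2 y: intersect with XZ mask (13 set) -- 44 left

remaining voxels: 44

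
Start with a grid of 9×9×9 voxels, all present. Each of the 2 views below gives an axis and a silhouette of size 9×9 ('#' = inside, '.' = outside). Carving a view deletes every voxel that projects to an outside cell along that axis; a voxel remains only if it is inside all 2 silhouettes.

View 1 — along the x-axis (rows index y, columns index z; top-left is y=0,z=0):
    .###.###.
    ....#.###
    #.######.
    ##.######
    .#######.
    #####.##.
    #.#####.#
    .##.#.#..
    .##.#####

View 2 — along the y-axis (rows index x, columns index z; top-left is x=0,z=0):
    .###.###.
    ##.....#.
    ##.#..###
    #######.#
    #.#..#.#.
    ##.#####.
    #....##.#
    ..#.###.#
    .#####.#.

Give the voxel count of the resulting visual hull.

voxel count = 311

before carving: 729 voxels (9×9×9)
carve view 1 (along x, YZ-mask fill 57/81): 513 voxels remain
carve view 2 (along y, XZ-mask fill 49/81): 311 voxels remain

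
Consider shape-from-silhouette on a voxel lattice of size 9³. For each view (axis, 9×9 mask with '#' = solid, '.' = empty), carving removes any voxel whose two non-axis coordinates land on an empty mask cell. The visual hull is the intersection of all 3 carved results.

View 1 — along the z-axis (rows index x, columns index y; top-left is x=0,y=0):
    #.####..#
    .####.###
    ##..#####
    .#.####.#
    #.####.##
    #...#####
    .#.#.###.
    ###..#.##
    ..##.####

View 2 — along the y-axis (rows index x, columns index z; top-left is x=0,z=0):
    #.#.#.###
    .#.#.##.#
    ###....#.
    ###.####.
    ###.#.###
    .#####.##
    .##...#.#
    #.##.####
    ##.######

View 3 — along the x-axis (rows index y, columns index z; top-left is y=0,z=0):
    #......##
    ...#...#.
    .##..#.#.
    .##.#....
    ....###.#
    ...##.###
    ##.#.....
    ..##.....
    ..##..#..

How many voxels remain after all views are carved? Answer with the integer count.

start: 9×9×9 = 729 voxels
step 1: project along z, AND mask (56/81) → |grid| = 504
step 2: project along y, AND mask (55/81) → |grid| = 342
step 3: project along x, AND mask (29/81) → |grid| = 123

|visual hull| = 123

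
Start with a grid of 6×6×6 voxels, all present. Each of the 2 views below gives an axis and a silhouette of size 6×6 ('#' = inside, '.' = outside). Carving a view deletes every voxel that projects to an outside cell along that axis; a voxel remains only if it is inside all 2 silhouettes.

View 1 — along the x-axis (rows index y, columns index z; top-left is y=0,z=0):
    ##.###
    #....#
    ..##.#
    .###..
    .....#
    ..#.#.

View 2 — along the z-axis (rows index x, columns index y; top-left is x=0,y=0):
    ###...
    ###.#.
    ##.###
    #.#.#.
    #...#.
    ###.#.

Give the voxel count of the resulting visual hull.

full grid |V| = 216
step 1: project along x, AND mask (16/36) → |grid| = 96
step 2: project along z, AND mask (21/36) → |grid| = 60

voxel count = 60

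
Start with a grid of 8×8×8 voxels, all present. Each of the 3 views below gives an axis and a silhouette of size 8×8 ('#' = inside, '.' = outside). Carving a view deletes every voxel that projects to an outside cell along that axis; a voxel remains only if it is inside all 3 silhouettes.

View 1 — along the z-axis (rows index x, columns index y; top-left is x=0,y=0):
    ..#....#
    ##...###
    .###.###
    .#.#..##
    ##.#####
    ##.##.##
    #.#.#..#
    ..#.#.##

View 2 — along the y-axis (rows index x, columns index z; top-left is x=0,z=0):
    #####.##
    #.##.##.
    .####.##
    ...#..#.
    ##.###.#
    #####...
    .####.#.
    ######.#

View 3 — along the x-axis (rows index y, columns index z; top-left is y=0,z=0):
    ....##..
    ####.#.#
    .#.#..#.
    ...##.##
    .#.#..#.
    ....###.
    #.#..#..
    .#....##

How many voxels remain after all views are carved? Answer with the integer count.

remaining voxels: 86

start: 8×8×8 = 512 voxels
carve view 1 (along z, XY-mask fill 38/64): 304 voxels remain
carve view 2 (along y, XZ-mask fill 43/64): 203 voxels remain
carve view 3 (along x, YZ-mask fill 27/64): 86 voxels remain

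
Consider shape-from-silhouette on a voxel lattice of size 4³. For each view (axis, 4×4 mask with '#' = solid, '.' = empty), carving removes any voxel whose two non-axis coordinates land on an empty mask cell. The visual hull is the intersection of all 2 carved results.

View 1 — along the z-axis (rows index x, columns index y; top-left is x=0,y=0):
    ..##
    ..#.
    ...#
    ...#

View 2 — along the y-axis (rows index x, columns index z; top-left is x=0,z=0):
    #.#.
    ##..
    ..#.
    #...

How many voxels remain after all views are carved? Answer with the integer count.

full grid |V| = 64
  1. axis=2 (XY plane), |mask|=5  ⇒  voxels=20
  2. axis=1 (XZ plane), |mask|=6  ⇒  voxels=8

remaining voxels: 8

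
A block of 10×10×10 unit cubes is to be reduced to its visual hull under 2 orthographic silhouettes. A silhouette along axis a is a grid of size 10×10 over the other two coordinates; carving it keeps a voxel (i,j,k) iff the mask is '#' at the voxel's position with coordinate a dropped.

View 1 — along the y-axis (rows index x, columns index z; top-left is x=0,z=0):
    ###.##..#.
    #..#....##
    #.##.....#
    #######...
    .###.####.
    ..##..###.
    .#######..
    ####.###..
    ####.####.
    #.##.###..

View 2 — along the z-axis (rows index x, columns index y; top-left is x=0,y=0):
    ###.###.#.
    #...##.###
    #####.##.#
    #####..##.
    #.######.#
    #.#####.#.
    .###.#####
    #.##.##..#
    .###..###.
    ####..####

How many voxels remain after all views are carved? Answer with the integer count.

start: 10×10×10 = 1000 voxels
[1] y-view keeps 61 columns → grid now 610
[2] z-view keeps 71 columns → grid now 432

432 voxels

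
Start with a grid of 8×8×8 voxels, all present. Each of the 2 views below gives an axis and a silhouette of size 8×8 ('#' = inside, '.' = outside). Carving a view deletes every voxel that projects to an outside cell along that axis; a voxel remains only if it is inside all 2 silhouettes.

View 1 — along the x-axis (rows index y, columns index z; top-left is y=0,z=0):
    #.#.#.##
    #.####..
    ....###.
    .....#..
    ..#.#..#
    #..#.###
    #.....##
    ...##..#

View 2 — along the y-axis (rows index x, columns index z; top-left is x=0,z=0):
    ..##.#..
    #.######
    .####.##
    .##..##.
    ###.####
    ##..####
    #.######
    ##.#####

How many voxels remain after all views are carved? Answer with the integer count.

full grid |V| = 512
  1. axis=0 (YZ plane), |mask|=28  ⇒  voxels=224
  2. axis=1 (XZ plane), |mask|=47  ⇒  voxels=169

|visual hull| = 169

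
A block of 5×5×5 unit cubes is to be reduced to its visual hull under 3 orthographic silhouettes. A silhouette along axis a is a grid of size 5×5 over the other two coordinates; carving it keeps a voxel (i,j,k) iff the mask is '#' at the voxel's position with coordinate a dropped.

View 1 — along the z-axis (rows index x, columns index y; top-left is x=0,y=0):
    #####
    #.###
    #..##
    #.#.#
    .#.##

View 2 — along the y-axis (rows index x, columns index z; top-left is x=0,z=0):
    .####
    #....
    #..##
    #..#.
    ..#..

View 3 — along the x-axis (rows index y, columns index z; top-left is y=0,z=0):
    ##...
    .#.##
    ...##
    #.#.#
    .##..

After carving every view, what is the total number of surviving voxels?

remaining voxels: 19

initial block: 5^3 = 125
step 1: project along z, AND mask (18/25) → |grid| = 90
step 2: project along y, AND mask (11/25) → |grid| = 42
step 3: project along x, AND mask (12/25) → |grid| = 19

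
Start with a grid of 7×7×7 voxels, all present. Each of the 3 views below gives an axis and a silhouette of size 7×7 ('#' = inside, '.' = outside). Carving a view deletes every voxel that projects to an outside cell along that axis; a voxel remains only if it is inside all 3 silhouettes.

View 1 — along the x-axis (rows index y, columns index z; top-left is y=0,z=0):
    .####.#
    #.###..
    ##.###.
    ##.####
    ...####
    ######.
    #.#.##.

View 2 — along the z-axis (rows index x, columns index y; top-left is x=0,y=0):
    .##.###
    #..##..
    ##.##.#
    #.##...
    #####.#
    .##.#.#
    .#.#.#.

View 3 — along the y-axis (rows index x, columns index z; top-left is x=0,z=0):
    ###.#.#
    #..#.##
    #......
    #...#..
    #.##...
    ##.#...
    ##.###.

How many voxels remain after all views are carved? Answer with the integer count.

voxel count = 64

start: 7×7×7 = 343 voxels
  1. axis=0 (YZ plane), |mask|=34  ⇒  voxels=238
  2. axis=2 (XY plane), |mask|=29  ⇒  voxels=138
  3. axis=1 (XZ plane), |mask|=23  ⇒  voxels=64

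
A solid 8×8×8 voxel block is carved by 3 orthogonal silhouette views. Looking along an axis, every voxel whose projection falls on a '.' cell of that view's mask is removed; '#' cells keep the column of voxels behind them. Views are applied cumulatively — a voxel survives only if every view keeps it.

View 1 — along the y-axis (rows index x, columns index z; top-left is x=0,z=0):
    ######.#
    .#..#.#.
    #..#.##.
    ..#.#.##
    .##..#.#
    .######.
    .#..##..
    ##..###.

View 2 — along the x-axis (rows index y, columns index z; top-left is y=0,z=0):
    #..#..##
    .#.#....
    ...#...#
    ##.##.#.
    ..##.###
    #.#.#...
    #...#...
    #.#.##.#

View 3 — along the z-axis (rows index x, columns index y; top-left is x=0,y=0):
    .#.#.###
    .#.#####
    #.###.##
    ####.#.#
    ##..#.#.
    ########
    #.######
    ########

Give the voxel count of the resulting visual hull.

before carving: 512 voxels (8×8×8)
  1. axis=1 (XZ plane), |mask|=36  ⇒  voxels=288
  2. axis=0 (YZ plane), |mask|=28  ⇒  voxels=117
  3. axis=2 (XY plane), |mask|=50  ⇒  voxels=94

94 voxels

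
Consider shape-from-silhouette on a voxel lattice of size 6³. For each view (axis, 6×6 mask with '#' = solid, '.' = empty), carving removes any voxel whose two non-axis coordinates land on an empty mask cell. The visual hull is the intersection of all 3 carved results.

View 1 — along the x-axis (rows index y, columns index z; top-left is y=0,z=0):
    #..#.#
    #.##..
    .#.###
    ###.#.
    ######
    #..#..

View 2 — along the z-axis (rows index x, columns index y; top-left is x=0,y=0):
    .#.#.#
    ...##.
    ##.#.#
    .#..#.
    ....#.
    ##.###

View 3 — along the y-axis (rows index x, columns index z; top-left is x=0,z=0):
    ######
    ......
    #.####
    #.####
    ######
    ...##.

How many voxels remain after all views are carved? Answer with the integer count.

full grid |V| = 216
after view 1 [x-axis, 22 of 36 cells solid] → remaining = 132
after view 2 [z-axis, 17 of 36 cells solid] → remaining = 64
after view 3 [y-axis, 24 of 36 cells solid] → remaining = 40

40 voxels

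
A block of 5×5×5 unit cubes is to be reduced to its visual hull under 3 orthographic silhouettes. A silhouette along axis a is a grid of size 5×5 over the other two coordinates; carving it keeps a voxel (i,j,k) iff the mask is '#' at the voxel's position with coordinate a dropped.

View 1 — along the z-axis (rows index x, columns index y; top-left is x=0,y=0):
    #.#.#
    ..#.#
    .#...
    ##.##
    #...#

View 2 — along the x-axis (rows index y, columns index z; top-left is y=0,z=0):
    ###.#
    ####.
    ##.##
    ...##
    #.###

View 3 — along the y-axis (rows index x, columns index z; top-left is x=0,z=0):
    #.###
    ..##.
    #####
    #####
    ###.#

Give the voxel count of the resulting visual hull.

full grid |V| = 125
V1 z: intersect with XY mask (12 set) -- 60 left
V2 x: intersect with YZ mask (18 set) -- 46 left
V3 y: intersect with XZ mask (20 set) -- 38 left

|visual hull| = 38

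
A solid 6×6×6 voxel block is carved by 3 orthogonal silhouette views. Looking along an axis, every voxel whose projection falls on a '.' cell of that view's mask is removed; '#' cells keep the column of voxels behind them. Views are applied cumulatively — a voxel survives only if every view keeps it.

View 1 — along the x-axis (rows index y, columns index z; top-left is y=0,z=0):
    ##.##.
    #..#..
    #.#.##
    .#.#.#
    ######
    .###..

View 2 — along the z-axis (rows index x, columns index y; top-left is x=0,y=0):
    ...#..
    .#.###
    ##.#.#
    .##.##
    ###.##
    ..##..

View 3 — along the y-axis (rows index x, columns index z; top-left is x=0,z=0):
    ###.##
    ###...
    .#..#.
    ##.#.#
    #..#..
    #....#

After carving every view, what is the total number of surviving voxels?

initial block: 6^3 = 216
V1 x: intersect with YZ mask (22 set) -- 132 left
V2 z: intersect with XY mask (20 set) -- 70 left
V3 y: intersect with XZ mask (18 set) -- 34 left

|visual hull| = 34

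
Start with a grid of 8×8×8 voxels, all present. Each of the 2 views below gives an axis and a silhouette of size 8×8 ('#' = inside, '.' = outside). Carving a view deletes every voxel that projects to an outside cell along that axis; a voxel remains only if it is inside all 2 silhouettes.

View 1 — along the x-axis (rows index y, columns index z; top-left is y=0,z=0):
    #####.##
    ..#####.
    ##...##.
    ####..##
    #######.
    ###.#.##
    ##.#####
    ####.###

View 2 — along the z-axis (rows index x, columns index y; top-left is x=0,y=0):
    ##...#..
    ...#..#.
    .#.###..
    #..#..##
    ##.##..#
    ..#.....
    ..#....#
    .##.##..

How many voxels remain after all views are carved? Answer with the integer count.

initial block: 8^3 = 512
after view 1 [x-axis, 49 of 64 cells solid] → remaining = 392
after view 2 [z-axis, 25 of 64 cells solid] → remaining = 151

|visual hull| = 151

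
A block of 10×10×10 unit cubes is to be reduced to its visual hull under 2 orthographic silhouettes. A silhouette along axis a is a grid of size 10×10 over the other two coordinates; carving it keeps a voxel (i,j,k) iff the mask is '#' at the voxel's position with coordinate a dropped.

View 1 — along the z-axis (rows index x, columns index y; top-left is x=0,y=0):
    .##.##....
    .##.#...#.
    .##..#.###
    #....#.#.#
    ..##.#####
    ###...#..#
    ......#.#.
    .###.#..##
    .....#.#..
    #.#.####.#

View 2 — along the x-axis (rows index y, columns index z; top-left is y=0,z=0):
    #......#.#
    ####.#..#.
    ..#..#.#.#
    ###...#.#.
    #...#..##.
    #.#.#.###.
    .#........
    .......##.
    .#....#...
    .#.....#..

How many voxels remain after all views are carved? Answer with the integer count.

full grid |V| = 1000
step 1: project along z, AND mask (47/100) → |grid| = 470
step 2: project along x, AND mask (35/100) → |grid| = 167

remaining voxels: 167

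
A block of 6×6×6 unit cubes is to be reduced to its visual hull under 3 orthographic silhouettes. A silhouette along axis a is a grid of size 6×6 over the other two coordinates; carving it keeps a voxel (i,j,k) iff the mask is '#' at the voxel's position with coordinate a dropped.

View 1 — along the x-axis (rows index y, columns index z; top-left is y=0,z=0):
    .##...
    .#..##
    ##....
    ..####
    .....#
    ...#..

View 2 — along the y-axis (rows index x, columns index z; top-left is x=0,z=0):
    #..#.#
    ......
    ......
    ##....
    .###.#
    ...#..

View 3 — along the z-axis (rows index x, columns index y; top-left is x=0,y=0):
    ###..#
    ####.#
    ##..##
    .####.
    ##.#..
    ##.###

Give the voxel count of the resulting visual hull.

remaining voxels: 15

full grid |V| = 216
[1] x-view keeps 13 columns → grid now 78
[2] y-view keeps 10 columns → grid now 22
[3] z-view keeps 25 columns → grid now 15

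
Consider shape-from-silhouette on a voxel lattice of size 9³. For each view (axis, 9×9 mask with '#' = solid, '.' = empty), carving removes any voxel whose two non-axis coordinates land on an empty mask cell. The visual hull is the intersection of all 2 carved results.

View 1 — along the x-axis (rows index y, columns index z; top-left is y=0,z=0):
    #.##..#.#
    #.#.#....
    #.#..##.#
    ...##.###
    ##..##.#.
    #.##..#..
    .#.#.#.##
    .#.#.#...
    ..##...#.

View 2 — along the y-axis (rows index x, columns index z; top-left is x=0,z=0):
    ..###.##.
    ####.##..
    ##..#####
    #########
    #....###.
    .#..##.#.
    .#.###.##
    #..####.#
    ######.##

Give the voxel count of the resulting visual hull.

initial block: 9^3 = 729
  1. axis=0 (YZ plane), |mask|=38  ⇒  voxels=342
  2. axis=1 (XZ plane), |mask|=55  ⇒  voxels=229

229 voxels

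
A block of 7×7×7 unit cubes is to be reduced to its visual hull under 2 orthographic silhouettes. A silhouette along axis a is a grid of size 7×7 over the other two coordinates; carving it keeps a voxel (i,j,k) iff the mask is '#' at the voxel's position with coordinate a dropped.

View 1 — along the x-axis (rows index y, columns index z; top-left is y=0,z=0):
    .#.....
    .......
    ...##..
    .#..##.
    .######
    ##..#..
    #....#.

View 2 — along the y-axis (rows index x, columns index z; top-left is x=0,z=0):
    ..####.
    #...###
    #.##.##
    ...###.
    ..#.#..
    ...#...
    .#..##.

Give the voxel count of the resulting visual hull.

full grid |V| = 343
carve view 1 (along x, YZ-mask fill 17/49): 119 voxels remain
carve view 2 (along y, XZ-mask fill 22/49): 56 voxels remain

|visual hull| = 56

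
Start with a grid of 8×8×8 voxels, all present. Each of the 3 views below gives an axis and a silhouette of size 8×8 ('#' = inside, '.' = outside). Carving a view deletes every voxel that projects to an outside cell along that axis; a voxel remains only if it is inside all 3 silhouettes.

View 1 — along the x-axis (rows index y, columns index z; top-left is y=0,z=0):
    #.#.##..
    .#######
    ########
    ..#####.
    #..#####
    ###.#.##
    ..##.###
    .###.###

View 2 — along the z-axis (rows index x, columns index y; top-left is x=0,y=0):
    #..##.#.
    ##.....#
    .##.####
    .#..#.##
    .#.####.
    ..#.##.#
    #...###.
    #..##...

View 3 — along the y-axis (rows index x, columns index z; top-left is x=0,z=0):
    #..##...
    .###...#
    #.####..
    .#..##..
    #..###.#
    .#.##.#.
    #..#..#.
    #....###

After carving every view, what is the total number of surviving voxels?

remaining voxels: 94

initial block: 8^3 = 512
after view 1 [x-axis, 47 of 64 cells solid] → remaining = 376
after view 2 [z-axis, 33 of 64 cells solid] → remaining = 190
after view 3 [y-axis, 31 of 64 cells solid] → remaining = 94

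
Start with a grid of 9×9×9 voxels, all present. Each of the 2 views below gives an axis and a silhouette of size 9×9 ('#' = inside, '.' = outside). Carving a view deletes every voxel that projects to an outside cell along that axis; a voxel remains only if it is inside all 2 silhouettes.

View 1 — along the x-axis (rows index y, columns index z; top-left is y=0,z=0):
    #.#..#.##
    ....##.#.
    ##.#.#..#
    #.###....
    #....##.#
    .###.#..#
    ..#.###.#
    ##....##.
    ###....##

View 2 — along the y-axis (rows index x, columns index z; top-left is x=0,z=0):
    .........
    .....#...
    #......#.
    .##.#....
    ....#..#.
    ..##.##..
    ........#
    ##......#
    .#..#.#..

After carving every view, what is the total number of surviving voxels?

initial block: 9^3 = 729
V1 x: intersect with YZ mask (40 set) -- 360 left
V2 y: intersect with XZ mask (19 set) -- 84 left

remaining voxels: 84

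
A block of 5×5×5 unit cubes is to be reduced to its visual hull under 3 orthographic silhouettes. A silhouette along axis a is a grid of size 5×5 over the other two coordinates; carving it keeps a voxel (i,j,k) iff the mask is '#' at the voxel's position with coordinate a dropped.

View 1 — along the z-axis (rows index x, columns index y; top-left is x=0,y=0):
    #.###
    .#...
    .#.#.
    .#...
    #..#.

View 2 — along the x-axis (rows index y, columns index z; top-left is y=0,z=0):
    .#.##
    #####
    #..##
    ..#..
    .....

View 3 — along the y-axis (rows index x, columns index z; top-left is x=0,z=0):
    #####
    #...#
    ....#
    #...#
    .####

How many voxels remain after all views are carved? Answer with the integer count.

voxel count = 16

full grid |V| = 125
[1] z-view keeps 10 columns → grid now 50
[2] x-view keeps 12 columns → grid now 27
[3] y-view keeps 14 columns → grid now 16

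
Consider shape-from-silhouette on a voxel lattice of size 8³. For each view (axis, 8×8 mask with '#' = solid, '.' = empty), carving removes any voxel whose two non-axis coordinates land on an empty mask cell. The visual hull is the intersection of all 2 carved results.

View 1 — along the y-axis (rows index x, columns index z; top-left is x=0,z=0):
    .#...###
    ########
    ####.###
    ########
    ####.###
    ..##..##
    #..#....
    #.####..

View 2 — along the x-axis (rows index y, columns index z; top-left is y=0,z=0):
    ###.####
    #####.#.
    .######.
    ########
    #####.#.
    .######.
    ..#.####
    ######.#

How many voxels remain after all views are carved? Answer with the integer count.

|visual hull| = 281

full grid |V| = 512
  1. axis=1 (XZ plane), |mask|=45  ⇒  voxels=360
  2. axis=0 (YZ plane), |mask|=51  ⇒  voxels=281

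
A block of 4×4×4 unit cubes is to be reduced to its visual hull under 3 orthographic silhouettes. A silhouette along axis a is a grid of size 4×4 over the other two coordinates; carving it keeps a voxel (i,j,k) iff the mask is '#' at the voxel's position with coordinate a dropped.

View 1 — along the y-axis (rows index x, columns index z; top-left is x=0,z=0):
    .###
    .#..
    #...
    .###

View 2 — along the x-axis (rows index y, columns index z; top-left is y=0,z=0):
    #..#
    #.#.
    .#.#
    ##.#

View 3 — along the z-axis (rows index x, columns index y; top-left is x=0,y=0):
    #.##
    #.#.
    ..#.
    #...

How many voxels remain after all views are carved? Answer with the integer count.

before carving: 64 voxels (4×4×4)
step 1: project along y, AND mask (8/16) → |grid| = 32
step 2: project along x, AND mask (9/16) → |grid| = 17
step 3: project along z, AND mask (7/16) → |grid| = 7

7 voxels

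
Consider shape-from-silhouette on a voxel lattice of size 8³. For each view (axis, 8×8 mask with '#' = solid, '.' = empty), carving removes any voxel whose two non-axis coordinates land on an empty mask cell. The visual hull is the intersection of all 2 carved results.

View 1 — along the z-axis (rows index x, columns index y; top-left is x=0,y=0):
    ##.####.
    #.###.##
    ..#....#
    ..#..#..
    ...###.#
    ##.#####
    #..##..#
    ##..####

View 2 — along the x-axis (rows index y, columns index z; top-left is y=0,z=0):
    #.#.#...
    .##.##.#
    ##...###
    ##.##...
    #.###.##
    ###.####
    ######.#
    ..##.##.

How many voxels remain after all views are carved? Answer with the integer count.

full grid |V| = 512
V1 z: intersect with XY mask (37 set) -- 296 left
V2 x: intersect with YZ mask (41 set) -- 188 left

remaining voxels: 188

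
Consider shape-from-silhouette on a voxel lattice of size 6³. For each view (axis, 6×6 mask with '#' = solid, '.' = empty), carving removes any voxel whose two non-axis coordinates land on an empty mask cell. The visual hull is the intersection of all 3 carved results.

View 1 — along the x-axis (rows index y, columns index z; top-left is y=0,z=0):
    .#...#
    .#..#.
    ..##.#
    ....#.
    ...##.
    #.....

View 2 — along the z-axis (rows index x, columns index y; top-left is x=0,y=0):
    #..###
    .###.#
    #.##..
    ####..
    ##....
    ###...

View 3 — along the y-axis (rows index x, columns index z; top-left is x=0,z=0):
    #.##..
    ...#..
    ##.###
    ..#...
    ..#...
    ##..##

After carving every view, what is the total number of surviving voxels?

before carving: 216 voxels (6×6×6)
carve view 1 (along x, YZ-mask fill 11/36): 66 voxels remain
carve view 2 (along z, XY-mask fill 20/36): 38 voxels remain
carve view 3 (along y, XZ-mask fill 15/36): 14 voxels remain

remaining voxels: 14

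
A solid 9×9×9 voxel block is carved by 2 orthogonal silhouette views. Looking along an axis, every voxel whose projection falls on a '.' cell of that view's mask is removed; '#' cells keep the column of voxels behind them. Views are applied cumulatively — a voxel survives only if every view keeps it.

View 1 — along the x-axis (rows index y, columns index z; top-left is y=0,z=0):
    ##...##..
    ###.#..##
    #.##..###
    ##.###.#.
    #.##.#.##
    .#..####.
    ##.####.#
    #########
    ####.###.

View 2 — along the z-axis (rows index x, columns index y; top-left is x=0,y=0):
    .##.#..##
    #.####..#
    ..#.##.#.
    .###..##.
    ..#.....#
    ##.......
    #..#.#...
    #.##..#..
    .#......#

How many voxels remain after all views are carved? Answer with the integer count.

voxel count = 202

start: 9×9×9 = 729 voxels
V1 x: intersect with YZ mask (56 set) -- 504 left
V2 z: intersect with XY mask (33 set) -- 202 left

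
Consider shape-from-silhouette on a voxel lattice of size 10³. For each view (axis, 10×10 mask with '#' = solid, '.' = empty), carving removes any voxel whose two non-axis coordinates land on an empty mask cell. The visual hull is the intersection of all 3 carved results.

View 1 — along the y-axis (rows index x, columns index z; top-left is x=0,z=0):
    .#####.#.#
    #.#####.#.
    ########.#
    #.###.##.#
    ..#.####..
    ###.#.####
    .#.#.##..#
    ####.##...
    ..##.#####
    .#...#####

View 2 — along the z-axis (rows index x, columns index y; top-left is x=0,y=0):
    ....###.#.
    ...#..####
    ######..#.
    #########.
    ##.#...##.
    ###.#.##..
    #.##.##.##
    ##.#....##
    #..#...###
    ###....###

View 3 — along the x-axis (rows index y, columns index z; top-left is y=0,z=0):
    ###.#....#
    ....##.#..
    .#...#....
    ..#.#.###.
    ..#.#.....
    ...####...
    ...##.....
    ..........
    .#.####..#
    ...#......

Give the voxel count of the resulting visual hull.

initial block: 10^3 = 1000
carve view 1 (along y, XZ-mask fill 67/100): 670 voxels remain
carve view 2 (along z, XY-mask fill 59/100): 398 voxels remain
carve view 3 (along x, YZ-mask fill 30/100): 140 voxels remain

voxel count = 140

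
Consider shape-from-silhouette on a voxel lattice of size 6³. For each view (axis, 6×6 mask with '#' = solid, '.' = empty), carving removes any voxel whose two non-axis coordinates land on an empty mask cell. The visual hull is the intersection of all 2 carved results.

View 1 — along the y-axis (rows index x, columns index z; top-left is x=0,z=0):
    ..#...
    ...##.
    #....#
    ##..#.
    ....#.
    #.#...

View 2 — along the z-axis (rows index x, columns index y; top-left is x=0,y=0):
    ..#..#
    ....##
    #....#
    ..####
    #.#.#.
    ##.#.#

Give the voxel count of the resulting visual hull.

33 voxels

initial block: 6^3 = 216
after view 1 [y-axis, 11 of 36 cells solid] → remaining = 66
after view 2 [z-axis, 17 of 36 cells solid] → remaining = 33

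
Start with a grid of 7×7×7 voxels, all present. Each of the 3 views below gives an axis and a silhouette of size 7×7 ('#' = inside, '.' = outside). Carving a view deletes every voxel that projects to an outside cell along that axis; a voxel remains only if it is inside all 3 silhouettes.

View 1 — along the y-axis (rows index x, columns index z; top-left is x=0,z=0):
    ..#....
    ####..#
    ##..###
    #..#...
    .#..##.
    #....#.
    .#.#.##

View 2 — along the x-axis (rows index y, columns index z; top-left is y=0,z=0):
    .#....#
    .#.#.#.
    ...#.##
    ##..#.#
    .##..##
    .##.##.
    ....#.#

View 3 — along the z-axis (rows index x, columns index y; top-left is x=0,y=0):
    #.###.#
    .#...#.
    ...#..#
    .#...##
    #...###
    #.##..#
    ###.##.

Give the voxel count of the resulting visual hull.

full grid |V| = 343
carve view 1 (along y, XZ-mask fill 22/49): 154 voxels remain
carve view 2 (along x, YZ-mask fill 22/49): 71 voxels remain
carve view 3 (along z, XY-mask fill 25/49): 34 voxels remain

voxel count = 34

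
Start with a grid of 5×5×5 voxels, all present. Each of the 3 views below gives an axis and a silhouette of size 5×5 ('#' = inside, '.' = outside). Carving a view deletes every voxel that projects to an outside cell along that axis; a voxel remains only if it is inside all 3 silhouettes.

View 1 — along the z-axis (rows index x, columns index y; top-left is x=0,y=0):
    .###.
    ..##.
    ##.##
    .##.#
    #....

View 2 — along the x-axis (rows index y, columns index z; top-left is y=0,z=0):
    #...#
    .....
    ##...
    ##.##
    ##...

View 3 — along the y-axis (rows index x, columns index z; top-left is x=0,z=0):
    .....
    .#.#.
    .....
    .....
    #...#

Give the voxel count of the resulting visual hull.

before carving: 125 voxels (5×5×5)
V1 z: intersect with XY mask (13 set) -- 65 left
V2 x: intersect with YZ mask (10 set) -- 26 left
V3 y: intersect with XZ mask (4 set) -- 5 left

voxel count = 5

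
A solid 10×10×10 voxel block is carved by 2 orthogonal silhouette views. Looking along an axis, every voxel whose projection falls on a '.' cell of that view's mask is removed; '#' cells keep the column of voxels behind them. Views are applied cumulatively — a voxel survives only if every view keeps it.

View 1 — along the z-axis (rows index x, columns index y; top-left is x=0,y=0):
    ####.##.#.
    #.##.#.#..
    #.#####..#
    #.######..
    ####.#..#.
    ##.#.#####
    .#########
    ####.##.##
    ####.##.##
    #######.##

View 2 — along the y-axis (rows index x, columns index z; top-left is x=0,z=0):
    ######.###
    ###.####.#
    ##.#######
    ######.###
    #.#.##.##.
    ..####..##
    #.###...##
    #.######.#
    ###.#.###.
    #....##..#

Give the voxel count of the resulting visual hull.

remaining voxels: 523

start: 10×10×10 = 1000 voxels
carve view 1 (along z, XY-mask fill 74/100): 740 voxels remain
carve view 2 (along y, XZ-mask fill 72/100): 523 voxels remain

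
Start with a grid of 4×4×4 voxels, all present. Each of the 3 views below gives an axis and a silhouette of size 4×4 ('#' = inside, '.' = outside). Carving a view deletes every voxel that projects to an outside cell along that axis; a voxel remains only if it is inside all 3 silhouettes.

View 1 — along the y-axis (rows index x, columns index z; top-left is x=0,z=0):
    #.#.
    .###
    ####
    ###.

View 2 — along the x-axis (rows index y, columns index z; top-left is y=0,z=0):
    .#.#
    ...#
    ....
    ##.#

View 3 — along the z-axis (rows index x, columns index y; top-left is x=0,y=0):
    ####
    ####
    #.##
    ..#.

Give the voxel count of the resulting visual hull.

voxel count = 11

before carving: 64 voxels (4×4×4)
  1. axis=1 (XZ plane), |mask|=12  ⇒  voxels=48
  2. axis=0 (YZ plane), |mask|=6  ⇒  voxels=15
  3. axis=2 (XY plane), |mask|=12  ⇒  voxels=11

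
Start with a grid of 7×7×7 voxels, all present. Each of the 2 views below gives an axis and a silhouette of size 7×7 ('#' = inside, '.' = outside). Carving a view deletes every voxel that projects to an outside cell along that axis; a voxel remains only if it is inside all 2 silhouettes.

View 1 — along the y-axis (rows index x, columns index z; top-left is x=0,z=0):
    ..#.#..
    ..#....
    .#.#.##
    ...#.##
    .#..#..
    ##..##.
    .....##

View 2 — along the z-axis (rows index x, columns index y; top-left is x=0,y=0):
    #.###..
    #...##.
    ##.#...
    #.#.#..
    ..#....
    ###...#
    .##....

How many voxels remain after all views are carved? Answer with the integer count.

initial block: 7^3 = 343
V1 y: intersect with XZ mask (18 set) -- 126 left
V2 z: intersect with XY mask (20 set) -- 54 left

|visual hull| = 54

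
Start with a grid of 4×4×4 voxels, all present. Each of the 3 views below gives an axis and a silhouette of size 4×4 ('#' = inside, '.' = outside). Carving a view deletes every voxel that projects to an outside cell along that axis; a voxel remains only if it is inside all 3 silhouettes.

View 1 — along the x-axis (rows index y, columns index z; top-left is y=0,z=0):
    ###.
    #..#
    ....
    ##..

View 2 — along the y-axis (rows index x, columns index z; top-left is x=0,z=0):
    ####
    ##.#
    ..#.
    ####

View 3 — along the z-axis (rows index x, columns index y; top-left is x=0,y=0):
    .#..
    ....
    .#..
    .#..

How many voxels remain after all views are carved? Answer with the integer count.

4 voxels

full grid |V| = 64
carve view 1 (along x, YZ-mask fill 7/16): 28 voxels remain
carve view 2 (along y, XZ-mask fill 12/16): 21 voxels remain
carve view 3 (along z, XY-mask fill 3/16): 4 voxels remain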